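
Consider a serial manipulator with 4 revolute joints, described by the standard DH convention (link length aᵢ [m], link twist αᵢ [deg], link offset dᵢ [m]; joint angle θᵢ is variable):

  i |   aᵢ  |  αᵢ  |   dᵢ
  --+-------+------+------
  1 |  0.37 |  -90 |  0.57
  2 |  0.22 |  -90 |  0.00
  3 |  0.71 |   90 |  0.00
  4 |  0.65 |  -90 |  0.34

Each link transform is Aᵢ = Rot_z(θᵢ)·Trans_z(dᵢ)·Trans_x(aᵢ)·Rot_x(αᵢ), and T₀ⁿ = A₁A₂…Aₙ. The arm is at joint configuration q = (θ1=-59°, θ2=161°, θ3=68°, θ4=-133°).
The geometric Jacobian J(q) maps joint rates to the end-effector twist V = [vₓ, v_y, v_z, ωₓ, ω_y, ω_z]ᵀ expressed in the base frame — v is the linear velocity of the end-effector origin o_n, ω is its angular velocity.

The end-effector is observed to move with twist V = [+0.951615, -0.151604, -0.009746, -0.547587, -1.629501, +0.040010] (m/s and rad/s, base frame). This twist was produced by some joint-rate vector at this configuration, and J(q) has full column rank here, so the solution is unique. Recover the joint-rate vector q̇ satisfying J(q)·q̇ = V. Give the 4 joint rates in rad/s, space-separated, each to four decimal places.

0.5890 -0.9550 -0.8820 -0.9440

o_n = [-0.1418, 0.0032, -0.0863]
J₁: ẑ×o_n = [-0.0032, -0.1418, 0.0000], ω = ẑ
J2: z=[0.8572, 0.5150, 0.0000] o=[0.1906, -0.3172, 0.5700] → [-0.3380, 0.5625, 0.4458, 0.8572, 0.5150, 0.0000]
J3: z=[-0.1677, 0.2791, 0.9455] o=[0.0834, -0.1388, 0.4984] → [-0.2975, -0.3110, 0.0390, -0.1677, 0.2791, 0.9455]
J4: z=[-0.1304, 0.9444, -0.3019] o=[-0.6104, -0.2623, 0.4118] → [-0.3902, -0.2064, -0.4771, -0.1304, 0.9444, -0.3019]
q̇ = J⁺·V = [0.5890, -0.9550, -0.8820, -0.9440]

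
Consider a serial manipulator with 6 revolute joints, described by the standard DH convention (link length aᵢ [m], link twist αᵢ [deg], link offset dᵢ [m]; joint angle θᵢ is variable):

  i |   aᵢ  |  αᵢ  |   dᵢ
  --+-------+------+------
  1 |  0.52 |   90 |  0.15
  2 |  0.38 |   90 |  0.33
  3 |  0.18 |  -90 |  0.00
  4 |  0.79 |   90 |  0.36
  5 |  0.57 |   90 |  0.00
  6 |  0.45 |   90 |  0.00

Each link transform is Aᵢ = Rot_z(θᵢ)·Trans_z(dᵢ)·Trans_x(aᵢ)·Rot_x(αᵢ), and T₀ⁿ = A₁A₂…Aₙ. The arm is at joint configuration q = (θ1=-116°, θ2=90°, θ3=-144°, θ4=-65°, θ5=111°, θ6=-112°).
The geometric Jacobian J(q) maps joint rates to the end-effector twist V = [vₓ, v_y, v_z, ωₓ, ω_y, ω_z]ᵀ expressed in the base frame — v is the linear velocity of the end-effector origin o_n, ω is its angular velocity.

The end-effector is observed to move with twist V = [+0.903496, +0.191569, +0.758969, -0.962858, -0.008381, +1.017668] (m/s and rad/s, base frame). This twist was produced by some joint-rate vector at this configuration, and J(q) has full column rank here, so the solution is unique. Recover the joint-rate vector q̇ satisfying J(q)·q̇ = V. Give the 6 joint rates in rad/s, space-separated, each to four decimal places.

o_n = [0.2694, -1.1653, 0.2894]
J₁: ẑ×o_n = [1.1653, 0.2694, -0.0000], ω = ẑ
J2: z=[-0.8988, 0.4384, 0.0000] o=[-0.2280, -0.4674, 0.1500] → [0.0611, 0.1253, 0.4093, -0.8988, 0.4384, 0.0000]
J3: z=[-0.4384, -0.8988, -0.0000] o=[-0.5246, -0.3227, 0.5300] → [0.2162, -0.1055, 1.0830, -0.4384, -0.8988, -0.0000]
J4: z=[0.7271, -0.3546, 0.5878] o=[-0.4295, -0.3691, 0.3844] → [0.5017, 0.4798, -0.3311, 0.7271, -0.3546, 0.5878]
J5: z=[-0.6641, -0.1463, 0.7332] o=[-0.3052, -1.2263, 0.3259] → [-0.0394, 0.3971, 0.0436, -0.6641, -0.1463, 0.7332]
J6: z=[0.0981, -0.9892, -0.1086] o=[0.1173, -1.2264, 0.7085] → [0.4212, 0.0246, 0.1565, 0.0981, -0.9892, -0.1086]
q̇ = J⁺·V = [0.9310, 0.2420, 0.5330, -0.3440, 0.3500, -0.2970]

0.9310 0.2420 0.5330 -0.3440 0.3500 -0.2970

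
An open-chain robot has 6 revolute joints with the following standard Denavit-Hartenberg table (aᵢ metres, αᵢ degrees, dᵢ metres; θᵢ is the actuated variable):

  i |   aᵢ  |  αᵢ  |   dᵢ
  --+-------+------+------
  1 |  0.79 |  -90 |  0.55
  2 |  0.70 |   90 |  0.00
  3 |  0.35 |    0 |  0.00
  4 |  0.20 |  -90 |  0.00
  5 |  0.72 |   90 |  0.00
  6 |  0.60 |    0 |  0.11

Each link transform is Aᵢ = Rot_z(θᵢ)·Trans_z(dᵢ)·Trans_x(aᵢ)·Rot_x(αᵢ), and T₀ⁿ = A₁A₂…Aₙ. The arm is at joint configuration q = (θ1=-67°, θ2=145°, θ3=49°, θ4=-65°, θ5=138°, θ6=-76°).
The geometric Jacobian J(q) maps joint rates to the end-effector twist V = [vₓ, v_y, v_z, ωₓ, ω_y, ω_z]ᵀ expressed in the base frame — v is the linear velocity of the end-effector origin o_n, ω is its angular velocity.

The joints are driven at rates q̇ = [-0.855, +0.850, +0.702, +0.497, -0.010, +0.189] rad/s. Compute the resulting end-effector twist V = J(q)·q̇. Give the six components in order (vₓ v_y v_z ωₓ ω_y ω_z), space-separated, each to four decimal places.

o_n = [-0.1502, -0.1418, 0.8536]
J₁: ẑ×o_n = [0.1418, -0.1502, 0.0000], ω = ẑ
J2: z=[0.9205, 0.3907, 0.0000] o=[0.3087, -0.7272, 0.5500] → [0.1186, -0.2795, 0.7182, 0.9205, 0.3907, 0.0000]
J3: z=[0.2241, -0.5280, -0.8192] o=[0.0846, -0.1994, 0.1485] → [-0.3251, 0.0343, -0.1111, 0.2241, -0.5280, -0.8192]
J4: z=[0.2241, -0.5280, -0.8192] o=[0.2543, 0.0770, 0.0168] → [-0.6210, 0.1438, -0.2626, 0.2241, -0.5280, -0.8192]
J5: z=[0.7966, 0.5834, -0.1581] o=[0.1420, 0.2004, -0.0935] → [0.4985, -0.7083, -0.1021, 0.7966, 0.5834, -0.1581]
J6: z=[-0.5422, 0.8053, 0.2398] o=[0.3344, 0.1246, 0.5962] → [0.2712, 0.0234, 0.5347, -0.5422, 0.8053, 0.2398]
V = J·q̇ = [-0.5110, -0.0021, 0.5040, 0.9407, -0.1546, -1.7903]

-0.5110 -0.0021 0.5040 0.9407 -0.1546 -1.7903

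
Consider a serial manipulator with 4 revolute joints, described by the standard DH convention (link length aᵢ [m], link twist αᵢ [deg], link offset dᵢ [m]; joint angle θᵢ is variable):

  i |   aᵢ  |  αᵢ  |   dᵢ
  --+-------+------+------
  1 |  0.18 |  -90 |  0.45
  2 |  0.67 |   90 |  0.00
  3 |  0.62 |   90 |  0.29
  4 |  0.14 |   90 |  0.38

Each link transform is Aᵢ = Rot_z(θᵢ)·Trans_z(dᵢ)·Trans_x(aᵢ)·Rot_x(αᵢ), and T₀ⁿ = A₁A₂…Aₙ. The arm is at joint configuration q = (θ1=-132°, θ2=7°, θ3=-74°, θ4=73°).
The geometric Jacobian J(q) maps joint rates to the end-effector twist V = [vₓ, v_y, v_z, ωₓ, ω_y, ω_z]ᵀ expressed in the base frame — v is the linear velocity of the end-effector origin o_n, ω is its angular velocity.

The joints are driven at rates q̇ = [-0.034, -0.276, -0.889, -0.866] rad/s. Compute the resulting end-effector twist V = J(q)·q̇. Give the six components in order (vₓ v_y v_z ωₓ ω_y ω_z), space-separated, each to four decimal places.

0.5223 0.5397 0.1887 -0.5081 -0.5086 -1.0178

o_n = [-1.0284, -0.0361, 0.8114]
J₁: ẑ×o_n = [0.0361, -1.0284, 0.0000], ω = ẑ
J2: z=[0.7431, -0.6691, 0.0000] o=[-0.1204, -0.1338, 0.4500] → [-0.2418, -0.2686, -0.5349, 0.7431, -0.6691, 0.0000]
J3: z=[-0.0815, -0.0906, 0.9925] o=[-0.5654, -0.6280, 0.3683] → [-0.6276, -0.4234, -0.0902, -0.0815, -0.0906, 0.9925]
J4: z=[0.4336, 0.8935, 0.1171] o=[-1.1455, -0.3815, 0.6354] → [0.1168, -0.0626, 0.0451, 0.4336, 0.8935, 0.1171]
V = J·q̇ = [0.5223, 0.5397, 0.1887, -0.5081, -0.5086, -1.0178]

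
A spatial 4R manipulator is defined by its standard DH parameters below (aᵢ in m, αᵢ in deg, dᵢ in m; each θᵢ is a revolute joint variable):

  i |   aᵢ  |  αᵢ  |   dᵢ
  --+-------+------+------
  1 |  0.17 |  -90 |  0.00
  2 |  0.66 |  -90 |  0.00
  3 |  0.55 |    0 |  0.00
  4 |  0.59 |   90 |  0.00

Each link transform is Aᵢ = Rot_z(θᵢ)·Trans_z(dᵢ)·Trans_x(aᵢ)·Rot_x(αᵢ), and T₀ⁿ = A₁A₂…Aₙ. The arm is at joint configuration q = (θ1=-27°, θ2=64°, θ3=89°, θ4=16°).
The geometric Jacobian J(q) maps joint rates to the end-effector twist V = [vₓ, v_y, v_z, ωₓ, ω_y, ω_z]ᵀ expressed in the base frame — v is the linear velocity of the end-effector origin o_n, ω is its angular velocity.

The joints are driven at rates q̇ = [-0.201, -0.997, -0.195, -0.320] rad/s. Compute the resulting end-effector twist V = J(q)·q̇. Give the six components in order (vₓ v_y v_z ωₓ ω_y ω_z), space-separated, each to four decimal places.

o_n = [-0.1550, -1.1778, -0.4646]
J₁: ẑ×o_n = [1.1778, -0.1550, 0.0000], ω = ẑ
J2: z=[0.4540, 0.8910, 0.0000] o=[0.1515, -0.0772, 0.0000] → [-0.4139, 0.2109, -0.2266, 0.4540, 0.8910, 0.0000]
J3: z=[-0.8008, 0.4080, -0.4384] o=[0.4093, -0.2085, -0.5932] → [-0.3724, 0.3504, 1.0065, -0.8008, 0.4080, -0.4384]
J4: z=[-0.8008, 0.4080, -0.4384] o=[0.1634, -0.7004, -0.6018] → [-0.1533, 0.2495, 0.5122, -0.8008, 0.4080, -0.4384]
V = J·q̇ = [0.2976, -0.3273, -0.1343, -0.0402, -1.0985, 0.0248]

0.2976 -0.3273 -0.1343 -0.0402 -1.0985 0.0248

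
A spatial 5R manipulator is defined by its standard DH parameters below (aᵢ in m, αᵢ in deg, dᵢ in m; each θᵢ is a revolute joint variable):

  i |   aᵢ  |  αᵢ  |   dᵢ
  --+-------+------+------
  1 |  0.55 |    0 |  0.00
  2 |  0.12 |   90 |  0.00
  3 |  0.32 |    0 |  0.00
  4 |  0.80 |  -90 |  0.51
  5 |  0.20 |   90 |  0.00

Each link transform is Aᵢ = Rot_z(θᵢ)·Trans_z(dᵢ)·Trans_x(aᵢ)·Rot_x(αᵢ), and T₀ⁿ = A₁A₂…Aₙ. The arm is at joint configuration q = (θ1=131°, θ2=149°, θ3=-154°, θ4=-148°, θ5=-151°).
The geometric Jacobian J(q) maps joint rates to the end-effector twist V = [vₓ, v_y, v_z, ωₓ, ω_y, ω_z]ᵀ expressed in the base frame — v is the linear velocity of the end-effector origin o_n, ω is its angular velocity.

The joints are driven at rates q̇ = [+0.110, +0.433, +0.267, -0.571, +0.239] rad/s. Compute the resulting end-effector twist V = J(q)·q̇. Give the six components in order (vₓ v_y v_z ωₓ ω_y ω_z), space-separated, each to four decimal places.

0.0945 -0.5638 -0.1578 0.2642 0.2524 0.6697

o_n = [-0.9302, 0.1486, 0.3898]
J₁: ẑ×o_n = [-0.1486, -0.9302, 0.0000], ω = ẑ
J2: z=[0.0000, 0.0000, 1.0000] o=[-0.3608, 0.4151, 0.0000] → [0.2665, -0.5693, 0.0000, 0.0000, 0.0000, 1.0000]
J3: z=[-0.9848, -0.1736, 0.0000] o=[-0.3400, 0.2969, 0.0000] → [-0.0677, 0.3839, 0.0436, -0.9848, -0.1736, 0.0000]
J4: z=[-0.9848, -0.1736, 0.0000] o=[-0.3899, 0.5802, -0.1403] → [-0.0920, 0.5220, 0.3312, -0.9848, -0.1736, 0.0000]
J5: z=[-0.1473, 0.8352, 0.5299] o=[-0.8186, 0.0741, 0.5382] → [-0.1633, -0.0810, 0.0822, -0.1473, 0.8352, 0.5299]
V = J·q̇ = [0.0945, -0.5638, -0.1578, 0.2642, 0.2524, 0.6697]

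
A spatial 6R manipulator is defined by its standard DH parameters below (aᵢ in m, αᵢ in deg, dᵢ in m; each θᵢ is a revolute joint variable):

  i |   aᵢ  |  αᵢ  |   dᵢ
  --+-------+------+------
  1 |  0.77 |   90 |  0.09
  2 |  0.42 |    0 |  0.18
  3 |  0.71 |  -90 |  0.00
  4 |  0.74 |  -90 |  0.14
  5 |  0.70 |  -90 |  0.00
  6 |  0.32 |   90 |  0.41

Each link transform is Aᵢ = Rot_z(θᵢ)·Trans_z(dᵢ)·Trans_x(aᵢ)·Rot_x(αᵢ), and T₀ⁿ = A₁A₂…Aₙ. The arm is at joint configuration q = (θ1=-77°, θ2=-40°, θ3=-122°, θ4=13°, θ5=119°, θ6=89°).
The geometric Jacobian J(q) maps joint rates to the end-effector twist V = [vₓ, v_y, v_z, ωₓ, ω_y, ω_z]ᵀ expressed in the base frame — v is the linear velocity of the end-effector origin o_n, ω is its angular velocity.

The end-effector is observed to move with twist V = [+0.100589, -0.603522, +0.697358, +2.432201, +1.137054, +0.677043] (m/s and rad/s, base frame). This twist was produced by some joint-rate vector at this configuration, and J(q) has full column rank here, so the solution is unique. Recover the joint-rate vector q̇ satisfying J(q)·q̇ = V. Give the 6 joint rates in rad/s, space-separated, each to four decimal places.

0.3860 -0.9710 -0.5270 -0.0700 0.9990 -0.7840

o_n = [-0.4198, -0.3284, -0.1687]
J₁: ẑ×o_n = [0.3284, -0.4198, 0.0000], ω = ẑ
J2: z=[-0.9744, -0.2250, 0.0000] o=[0.1732, -0.7503, 0.0900] → [0.0582, -0.2521, -0.5444, -0.9744, -0.2250, 0.0000]
J3: z=[-0.9744, -0.2250, 0.0000] o=[0.0702, -1.1042, -0.1800] → [-0.0025, 0.0109, -0.8662, -0.9744, -0.2250, 0.0000]
J4: z=[0.0695, -0.3011, -0.9511] o=[-0.0817, -0.4463, -0.3994] → [0.0427, 0.3055, -0.0936, 0.0695, -0.3011, -0.9511]
J5: z=[0.9975, 0.0107, 0.0695] o=[-0.0640, 0.2172, -0.7553] → [0.0442, -0.6099, -0.5404, 0.9975, 0.0107, 0.0695]
J6: z=[0.0243, -0.9800, -0.1977] o=[-0.1102, 0.0779, -0.0709] → [0.0155, 0.0636, -0.3132, 0.0243, -0.9800, -0.1977]
q̇ = J⁺·V = [0.3860, -0.9710, -0.5270, -0.0700, 0.9990, -0.7840]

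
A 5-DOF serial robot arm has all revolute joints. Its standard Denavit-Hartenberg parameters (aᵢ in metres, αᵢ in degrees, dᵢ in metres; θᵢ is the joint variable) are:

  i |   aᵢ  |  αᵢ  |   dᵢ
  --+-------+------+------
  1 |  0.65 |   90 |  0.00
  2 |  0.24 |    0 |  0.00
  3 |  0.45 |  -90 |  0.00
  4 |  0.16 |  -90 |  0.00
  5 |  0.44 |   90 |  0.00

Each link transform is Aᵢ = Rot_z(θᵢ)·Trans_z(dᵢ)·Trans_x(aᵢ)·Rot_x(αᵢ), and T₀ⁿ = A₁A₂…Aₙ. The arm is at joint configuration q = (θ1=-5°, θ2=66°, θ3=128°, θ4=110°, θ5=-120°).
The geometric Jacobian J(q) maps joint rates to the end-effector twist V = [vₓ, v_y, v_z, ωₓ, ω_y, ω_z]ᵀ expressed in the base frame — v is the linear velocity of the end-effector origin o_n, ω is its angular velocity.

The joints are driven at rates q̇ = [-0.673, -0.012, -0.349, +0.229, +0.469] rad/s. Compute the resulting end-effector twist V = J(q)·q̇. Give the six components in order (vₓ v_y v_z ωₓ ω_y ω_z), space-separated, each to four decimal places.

o_n = [0.3769, -0.0896, -0.2643]
J₁: ẑ×o_n = [0.0896, 0.3769, -0.0000], ω = ẑ
J2: z=[-0.0872, -0.9962, 0.0000] o=[0.6475, -0.0567, 0.0000] → [0.2633, -0.0230, -0.2667, -0.0872, -0.9962, 0.0000]
J3: z=[-0.0872, -0.9962, 0.0000] o=[0.7448, -0.0652, 0.2193] → [0.4817, -0.0421, -0.3644, -0.0872, -0.9962, 0.0000]
J4: z=[0.2410, -0.0211, -0.9703] o=[0.3098, -0.0271, 0.1104] → [-0.0527, 0.0252, -0.0136, 0.2410, -0.0211, -0.9703]
J5: z=[0.8785, -0.4202, 0.2273] o=[0.3758, 0.1180, 0.1236] → [0.2102, 0.3410, -0.1819, 0.8785, -0.4202, 0.2273]
V = J·q̇ = [-0.1450, -0.0729, 0.0419, 0.4987, 0.1577, -0.7886]

-0.1450 -0.0729 0.0419 0.4987 0.1577 -0.7886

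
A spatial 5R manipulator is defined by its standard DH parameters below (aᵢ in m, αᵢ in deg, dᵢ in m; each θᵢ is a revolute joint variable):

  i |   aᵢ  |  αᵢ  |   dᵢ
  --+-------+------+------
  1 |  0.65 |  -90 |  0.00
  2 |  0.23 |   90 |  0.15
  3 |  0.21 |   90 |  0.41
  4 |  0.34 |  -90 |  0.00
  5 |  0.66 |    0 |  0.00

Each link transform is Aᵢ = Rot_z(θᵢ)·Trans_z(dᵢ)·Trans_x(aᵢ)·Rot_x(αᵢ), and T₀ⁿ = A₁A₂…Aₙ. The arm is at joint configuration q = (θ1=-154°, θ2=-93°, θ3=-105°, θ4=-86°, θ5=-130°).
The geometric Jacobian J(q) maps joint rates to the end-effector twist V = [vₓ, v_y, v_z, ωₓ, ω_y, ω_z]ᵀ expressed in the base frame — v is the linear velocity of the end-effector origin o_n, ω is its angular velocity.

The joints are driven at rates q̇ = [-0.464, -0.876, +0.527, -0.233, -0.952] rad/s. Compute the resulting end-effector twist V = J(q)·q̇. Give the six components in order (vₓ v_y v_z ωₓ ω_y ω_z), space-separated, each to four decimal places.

-0.0477 0.4846 -0.0150 0.4272 0.2295 -0.0179

o_n = [-0.1187, -0.1510, -0.3366]
J₁: ẑ×o_n = [0.1510, -0.1187, 0.0000], ω = ẑ
J2: z=[0.4384, -0.8988, 0.0000] o=[-0.5842, -0.2849, 0.0000] → [0.3026, 0.1476, 0.4771, 0.4384, -0.8988, 0.0000]
J3: z=[0.8976, 0.4378, -0.0523] o=[-0.5076, -0.4145, 0.2297] → [-0.2341, 0.4879, 0.0662, 0.8976, 0.4378, -0.0523]
J4: z=[0.0680, -0.2548, -0.9646] o=[-0.2311, -0.0539, 0.1539] → [0.0313, -0.0750, 0.0220, 0.0680, -0.2548, -0.9646]
J5: z=[-0.3719, 0.8907, -0.2615] o=[-0.5459, -0.1820, 0.1656] → [-0.4392, -0.2985, -0.3919, -0.3719, 0.8907, -0.2615]
V = J·q̇ = [-0.0477, 0.4846, -0.0150, 0.4272, 0.2295, -0.0179]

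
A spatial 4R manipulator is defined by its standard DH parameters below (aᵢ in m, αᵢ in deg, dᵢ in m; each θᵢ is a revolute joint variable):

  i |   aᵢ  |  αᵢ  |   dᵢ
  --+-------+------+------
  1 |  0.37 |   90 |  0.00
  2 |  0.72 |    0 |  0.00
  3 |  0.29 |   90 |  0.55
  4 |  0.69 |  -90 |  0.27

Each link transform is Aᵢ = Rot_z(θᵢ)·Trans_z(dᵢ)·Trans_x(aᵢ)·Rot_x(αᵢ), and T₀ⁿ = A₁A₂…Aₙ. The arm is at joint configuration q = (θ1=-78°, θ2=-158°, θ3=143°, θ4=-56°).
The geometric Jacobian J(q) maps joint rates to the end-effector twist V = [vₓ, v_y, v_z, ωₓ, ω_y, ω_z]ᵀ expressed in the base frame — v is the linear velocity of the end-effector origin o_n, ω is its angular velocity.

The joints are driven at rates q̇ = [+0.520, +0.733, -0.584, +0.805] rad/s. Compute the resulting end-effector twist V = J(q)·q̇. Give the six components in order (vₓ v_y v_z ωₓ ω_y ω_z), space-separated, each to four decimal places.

-0.0140 -0.7145 -0.5217 -0.1891 0.1728 -0.2576

o_n = [0.0809, -0.2745, -0.7054]
J₁: ẑ×o_n = [0.2745, 0.0809, -0.0000], ω = ẑ
J2: z=[-0.9781, -0.2079, 0.0000] o=[0.0769, -0.3619, 0.0000] → [0.1467, -0.6900, -0.0846, -0.9781, -0.2079, 0.0000]
J3: z=[-0.9781, -0.2079, 0.0000] o=[-0.0619, 0.2911, -0.2697] → [0.0906, -0.4262, 0.5829, -0.9781, -0.2079, 0.0000]
J4: z=[-0.0538, 0.2532, -0.9659] o=[-0.5416, -0.0973, -0.3448] → [-0.2625, -0.6207, -0.1481, -0.0538, 0.2532, -0.9659]
V = J·q̇ = [-0.0140, -0.7145, -0.5217, -0.1891, 0.1728, -0.2576]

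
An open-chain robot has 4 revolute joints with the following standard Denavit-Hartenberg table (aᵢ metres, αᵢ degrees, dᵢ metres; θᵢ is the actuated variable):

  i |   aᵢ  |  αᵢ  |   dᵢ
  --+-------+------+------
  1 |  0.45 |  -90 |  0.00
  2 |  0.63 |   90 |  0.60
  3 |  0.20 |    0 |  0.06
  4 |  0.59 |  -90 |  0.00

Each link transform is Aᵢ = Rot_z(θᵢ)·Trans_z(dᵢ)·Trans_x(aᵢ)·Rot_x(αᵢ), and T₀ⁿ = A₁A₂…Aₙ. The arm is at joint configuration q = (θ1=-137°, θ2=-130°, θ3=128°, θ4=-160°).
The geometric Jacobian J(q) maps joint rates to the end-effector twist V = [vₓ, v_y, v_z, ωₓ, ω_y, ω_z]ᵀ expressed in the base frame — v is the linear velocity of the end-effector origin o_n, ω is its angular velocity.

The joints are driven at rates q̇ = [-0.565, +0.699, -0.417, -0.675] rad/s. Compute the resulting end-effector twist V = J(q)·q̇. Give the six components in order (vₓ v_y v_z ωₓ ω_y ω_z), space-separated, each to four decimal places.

-0.9320 -0.3803 0.2735 -0.1351 -1.0817 0.1369

o_n = [0.4815, -0.1594, 0.7330]
J₁: ẑ×o_n = [0.1594, 0.4815, -0.0000], ω = ẑ
J2: z=[0.6820, -0.7314, 0.0000] o=[-0.3291, -0.3069, 0.0000] → [-0.5361, -0.4999, 0.6934, 0.6820, -0.7314, 0.0000]
J3: z=[0.5602, 0.5224, -0.6428] o=[0.3763, -0.4695, 0.4826] → [0.3302, -0.2079, 0.1188, 0.5602, 0.5224, -0.6428]
J4: z=[0.5602, 0.5224, -0.6428] o=[0.4595, -0.6074, 0.3497] → [0.4882, -0.2289, 0.2395, 0.5602, 0.5224, -0.6428]
V = J·q̇ = [-0.9320, -0.3803, 0.2735, -0.1351, -1.0817, 0.1369]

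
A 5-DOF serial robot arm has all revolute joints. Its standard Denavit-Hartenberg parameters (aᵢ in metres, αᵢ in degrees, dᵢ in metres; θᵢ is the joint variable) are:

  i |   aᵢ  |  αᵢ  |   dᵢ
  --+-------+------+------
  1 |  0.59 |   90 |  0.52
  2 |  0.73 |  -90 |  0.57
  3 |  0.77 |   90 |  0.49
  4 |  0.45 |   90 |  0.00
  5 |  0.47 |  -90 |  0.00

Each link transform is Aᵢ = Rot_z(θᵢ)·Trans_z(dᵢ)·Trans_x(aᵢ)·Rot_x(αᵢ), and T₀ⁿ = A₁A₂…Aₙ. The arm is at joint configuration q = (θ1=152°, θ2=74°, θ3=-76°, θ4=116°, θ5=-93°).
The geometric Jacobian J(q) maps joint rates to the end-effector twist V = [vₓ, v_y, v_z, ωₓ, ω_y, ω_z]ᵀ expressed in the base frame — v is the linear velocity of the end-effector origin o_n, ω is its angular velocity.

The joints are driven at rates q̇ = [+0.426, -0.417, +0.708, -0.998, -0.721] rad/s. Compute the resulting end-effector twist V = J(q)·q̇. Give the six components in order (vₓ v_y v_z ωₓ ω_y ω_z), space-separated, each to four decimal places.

o_n = [0.3767, 0.9579, 2.0356]
J₁: ẑ×o_n = [-0.9579, 0.3767, 0.0000], ω = ẑ
J2: z=[0.4695, 0.8829, 0.0000] o=[-0.5209, 0.2770, 0.5200] → [1.3382, -0.7116, -0.4729, 0.4695, 0.8829, 0.0000]
J3: z=[0.8487, -0.4513, 0.2756] o=[-0.4310, 0.8747, 1.2217] → [-0.3902, -0.4682, 0.4351, 0.8487, -0.4513, 0.2756]
J4: z=[0.3497, 0.0880, -0.9327] o=[0.2903, 1.3374, 1.5358] → [-0.3099, -0.2554, -0.1403, 0.3497, 0.0880, -0.9327]
J5: z=[0.7286, 0.6003, 0.3298] o=[0.5553, 0.9797, 1.6015] → [0.2678, -0.3753, 0.0914, 0.7286, 0.6003, 0.3298]
V = J·q̇ = [-1.1262, 0.6512, 0.5794, -0.4692, -1.2084, 1.3142]

-1.1262 0.6512 0.5794 -0.4692 -1.2084 1.3142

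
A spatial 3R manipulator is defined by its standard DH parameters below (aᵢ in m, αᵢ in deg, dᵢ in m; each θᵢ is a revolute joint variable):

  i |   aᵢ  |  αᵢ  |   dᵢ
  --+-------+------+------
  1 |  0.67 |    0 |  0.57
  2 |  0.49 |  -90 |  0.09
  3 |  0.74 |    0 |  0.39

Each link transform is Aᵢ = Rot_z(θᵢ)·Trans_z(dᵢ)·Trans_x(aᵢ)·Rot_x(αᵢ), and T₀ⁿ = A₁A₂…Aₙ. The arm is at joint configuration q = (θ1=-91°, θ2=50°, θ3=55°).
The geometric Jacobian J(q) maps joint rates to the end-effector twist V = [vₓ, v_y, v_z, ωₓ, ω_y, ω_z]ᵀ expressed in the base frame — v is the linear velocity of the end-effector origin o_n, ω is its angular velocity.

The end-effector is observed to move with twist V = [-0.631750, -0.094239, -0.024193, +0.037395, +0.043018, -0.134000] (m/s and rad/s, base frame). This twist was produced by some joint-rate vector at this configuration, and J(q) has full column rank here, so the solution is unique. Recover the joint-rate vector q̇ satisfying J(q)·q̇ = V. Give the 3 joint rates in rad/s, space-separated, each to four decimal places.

-0.8430 0.7090 0.0570

o_n = [0.9343, -0.9755, 0.0538]
J₁: ẑ×o_n = [0.9755, 0.9343, -0.0000], ω = ẑ
J2: z=[0.0000, 0.0000, 1.0000] o=[-0.0117, -0.6699, 0.5700] → [0.3056, 0.9460, -0.0000, 0.0000, 0.0000, 1.0000]
J3: z=[0.6561, 0.7547, 0.0000] o=[0.3581, -0.9914, 0.6600] → [-0.4575, 0.3977, -0.4244, 0.6561, 0.7547, 0.0000]
q̇ = J⁺·V = [-0.8430, 0.7090, 0.0570]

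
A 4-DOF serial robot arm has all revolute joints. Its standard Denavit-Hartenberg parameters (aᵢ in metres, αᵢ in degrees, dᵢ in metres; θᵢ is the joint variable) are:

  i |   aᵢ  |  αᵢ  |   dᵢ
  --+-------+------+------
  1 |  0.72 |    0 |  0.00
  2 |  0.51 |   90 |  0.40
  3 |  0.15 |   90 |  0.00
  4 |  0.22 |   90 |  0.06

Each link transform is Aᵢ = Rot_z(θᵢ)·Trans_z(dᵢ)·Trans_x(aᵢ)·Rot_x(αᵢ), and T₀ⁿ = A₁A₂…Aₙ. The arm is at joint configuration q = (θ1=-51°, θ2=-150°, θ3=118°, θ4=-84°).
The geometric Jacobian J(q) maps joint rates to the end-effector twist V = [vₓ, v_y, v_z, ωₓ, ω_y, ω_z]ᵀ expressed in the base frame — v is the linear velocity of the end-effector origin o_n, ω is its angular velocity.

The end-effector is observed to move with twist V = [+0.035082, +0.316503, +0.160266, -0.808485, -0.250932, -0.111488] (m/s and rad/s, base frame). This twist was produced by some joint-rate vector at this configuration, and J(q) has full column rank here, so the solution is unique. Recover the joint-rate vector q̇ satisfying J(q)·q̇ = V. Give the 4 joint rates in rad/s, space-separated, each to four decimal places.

o_n = [-0.0751, -0.5912, 0.5809]
J₁: ẑ×o_n = [0.5912, -0.0751, 0.0000], ω = ẑ
J2: z=[0.0000, 0.0000, 1.0000] o=[0.4531, -0.5595, 0.0000] → [0.0316, -0.5282, 0.0000, 0.0000, 0.0000, 1.0000]
J3: z=[0.3584, 0.9336, 0.0000] o=[-0.0230, -0.3768, 0.4000] → [0.1689, -0.0648, -0.0282, 0.3584, 0.9336, 0.0000]
J4: z=[-0.8243, 0.3164, 0.4695] o=[0.0427, -0.4020, 0.5324] → [0.1041, -0.0153, 0.1932, -0.8243, 0.3164, 0.4695]
q̇ = J⁺·V = [0.1070, -0.5720, -0.5240, 0.7530]

0.1070 -0.5720 -0.5240 0.7530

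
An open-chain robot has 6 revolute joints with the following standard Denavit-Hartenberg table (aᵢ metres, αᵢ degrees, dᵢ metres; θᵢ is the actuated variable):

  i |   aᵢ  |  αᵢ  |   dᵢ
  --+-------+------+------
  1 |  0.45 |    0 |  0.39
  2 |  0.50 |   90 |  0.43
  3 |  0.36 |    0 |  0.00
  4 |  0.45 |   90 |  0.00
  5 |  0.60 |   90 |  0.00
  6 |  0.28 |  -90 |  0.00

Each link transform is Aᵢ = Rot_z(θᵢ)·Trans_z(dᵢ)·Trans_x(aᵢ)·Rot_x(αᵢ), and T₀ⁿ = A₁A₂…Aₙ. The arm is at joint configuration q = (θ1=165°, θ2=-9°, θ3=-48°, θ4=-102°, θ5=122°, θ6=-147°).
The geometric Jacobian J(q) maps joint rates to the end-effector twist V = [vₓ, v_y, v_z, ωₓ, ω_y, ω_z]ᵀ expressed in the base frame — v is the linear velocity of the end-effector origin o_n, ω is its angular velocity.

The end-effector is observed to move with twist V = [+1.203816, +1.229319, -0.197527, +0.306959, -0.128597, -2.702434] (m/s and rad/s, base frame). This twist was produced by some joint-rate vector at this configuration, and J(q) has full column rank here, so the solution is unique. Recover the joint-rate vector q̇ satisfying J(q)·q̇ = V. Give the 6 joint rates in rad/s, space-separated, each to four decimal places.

-0.8220 -0.8200 0.0110 -0.5150 -0.7520 0.9650

o_n = [-0.8523, 0.6414, 0.2922]
J₁: ẑ×o_n = [-0.6414, -0.8523, 0.0000], ω = ẑ
J2: z=[0.0000, 0.0000, 1.0000] o=[-0.4347, 0.1165, 0.3900] → [-0.5249, -0.4176, 0.0000, 0.0000, 0.0000, 1.0000]
J3: z=[0.4067, 0.9135, 0.0000] o=[-0.8914, 0.3198, 0.8200] → [-0.4822, 0.2147, 0.0950, 0.4067, 0.9135, 0.0000]
J4: z=[0.4067, 0.9135, 0.0000] o=[-1.1115, 0.4178, 0.5525] → [-0.2378, 0.1059, -0.1459, 0.4067, 0.9135, 0.0000]
J5: z=[0.4568, -0.2034, 0.8660] o=[-0.7555, 0.2593, 0.3275] → [-0.3237, -0.0677, 0.1548, 0.4568, -0.2034, 0.8660]
J6: z=[0.8865, 0.1854, -0.4240] o=[-0.8001, 0.8361, 0.4864] → [-0.1186, 0.1944, -0.1630, 0.8865, 0.1854, -0.4240]
q̇ = J⁺·V = [-0.8220, -0.8200, 0.0110, -0.5150, -0.7520, 0.9650]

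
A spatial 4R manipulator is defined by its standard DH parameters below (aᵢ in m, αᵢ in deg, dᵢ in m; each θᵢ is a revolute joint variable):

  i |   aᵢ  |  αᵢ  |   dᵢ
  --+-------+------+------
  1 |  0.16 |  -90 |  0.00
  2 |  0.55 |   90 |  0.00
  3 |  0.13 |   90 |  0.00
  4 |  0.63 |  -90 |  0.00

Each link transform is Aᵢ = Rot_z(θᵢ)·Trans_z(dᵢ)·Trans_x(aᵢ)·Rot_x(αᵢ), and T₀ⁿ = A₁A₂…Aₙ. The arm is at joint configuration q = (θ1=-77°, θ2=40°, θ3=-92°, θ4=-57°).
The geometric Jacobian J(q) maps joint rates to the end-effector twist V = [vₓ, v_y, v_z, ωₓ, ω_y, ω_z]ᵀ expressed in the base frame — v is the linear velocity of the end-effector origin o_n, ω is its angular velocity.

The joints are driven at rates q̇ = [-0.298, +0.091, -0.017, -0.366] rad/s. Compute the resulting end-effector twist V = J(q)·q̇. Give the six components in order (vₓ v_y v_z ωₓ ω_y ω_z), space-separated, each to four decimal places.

o_n = [-0.4092, -0.3295, -0.7477]
J₁: ẑ×o_n = [0.3295, -0.4092, 0.0000], ω = ẑ
J2: z=[0.9744, 0.2250, 0.0000] o=[0.0360, -0.1559, 0.0000] → [-0.1682, 0.7285, -0.0691, 0.9744, 0.2250, 0.0000]
J3: z=[0.1446, -0.6263, 0.7660] o=[0.1308, -0.5664, -0.3535] → [0.0654, -0.3566, -0.3039, 0.1446, -0.6263, 0.7660]
J4: z=[-0.1382, 0.7538, 0.6424] o=[0.0034, -0.5923, -0.3506] → [-0.4681, -0.3199, 0.2747, -0.1382, 0.7538, 0.6424]
V = J·q̇ = [0.0567, 0.3114, -0.1017, 0.1368, -0.2448, -0.5461]

0.0567 0.3114 -0.1017 0.1368 -0.2448 -0.5461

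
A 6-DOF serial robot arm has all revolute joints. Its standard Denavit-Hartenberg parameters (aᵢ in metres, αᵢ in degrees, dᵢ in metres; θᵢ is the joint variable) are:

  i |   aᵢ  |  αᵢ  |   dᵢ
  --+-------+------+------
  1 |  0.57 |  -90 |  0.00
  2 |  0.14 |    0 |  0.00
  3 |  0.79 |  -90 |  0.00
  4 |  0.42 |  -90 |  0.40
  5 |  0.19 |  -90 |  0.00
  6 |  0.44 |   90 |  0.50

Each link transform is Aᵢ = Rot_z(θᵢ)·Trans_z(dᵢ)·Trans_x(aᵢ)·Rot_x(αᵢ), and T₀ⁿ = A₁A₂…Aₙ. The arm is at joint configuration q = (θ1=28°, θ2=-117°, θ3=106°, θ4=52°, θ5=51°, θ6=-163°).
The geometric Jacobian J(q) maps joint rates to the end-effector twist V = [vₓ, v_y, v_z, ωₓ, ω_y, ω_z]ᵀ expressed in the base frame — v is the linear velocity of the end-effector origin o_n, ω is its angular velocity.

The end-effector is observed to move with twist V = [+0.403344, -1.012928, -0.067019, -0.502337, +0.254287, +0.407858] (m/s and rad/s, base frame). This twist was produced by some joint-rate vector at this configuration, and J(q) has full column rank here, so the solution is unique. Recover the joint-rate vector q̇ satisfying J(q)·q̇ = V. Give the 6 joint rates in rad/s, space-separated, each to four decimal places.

-0.6910 0.1320 0.0660 -0.9190 -0.0760 0.3520

o_n = [1.0230, 0.5558, -0.0171]
J₁: ẑ×o_n = [-0.5558, 1.0230, 0.0000], ω = ẑ
J2: z=[-0.4695, 0.8829, 0.0000] o=[0.5033, 0.2676, 0.0000] → [-0.0151, -0.0080, -0.5941, -0.4695, 0.8829, 0.0000]
J3: z=[-0.4695, 0.8829, 0.0000] o=[0.4472, 0.2378, 0.1247] → [-0.1252, -0.0666, -0.6577, -0.4695, 0.8829, 0.0000]
J4: z=[0.1685, 0.0896, -0.9816] o=[1.1319, 0.6018, 0.2755] → [-0.0714, 0.1562, 0.0020, 0.1685, 0.0896, -0.9816]
J5: z=[-0.3940, -0.9067, -0.1504] o=[1.5788, 0.4646, -0.0678] → [-0.0323, 0.1036, -0.5399, -0.3940, -0.9067, -0.1504]
J6: z=[-0.8082, 0.2638, 0.5265] o=[1.6619, 0.4021, 0.0912] → [-0.1095, -0.4239, 0.0444, -0.8082, 0.2638, 0.5265]
q̇ = J⁺·V = [-0.6910, 0.1320, 0.0660, -0.9190, -0.0760, 0.3520]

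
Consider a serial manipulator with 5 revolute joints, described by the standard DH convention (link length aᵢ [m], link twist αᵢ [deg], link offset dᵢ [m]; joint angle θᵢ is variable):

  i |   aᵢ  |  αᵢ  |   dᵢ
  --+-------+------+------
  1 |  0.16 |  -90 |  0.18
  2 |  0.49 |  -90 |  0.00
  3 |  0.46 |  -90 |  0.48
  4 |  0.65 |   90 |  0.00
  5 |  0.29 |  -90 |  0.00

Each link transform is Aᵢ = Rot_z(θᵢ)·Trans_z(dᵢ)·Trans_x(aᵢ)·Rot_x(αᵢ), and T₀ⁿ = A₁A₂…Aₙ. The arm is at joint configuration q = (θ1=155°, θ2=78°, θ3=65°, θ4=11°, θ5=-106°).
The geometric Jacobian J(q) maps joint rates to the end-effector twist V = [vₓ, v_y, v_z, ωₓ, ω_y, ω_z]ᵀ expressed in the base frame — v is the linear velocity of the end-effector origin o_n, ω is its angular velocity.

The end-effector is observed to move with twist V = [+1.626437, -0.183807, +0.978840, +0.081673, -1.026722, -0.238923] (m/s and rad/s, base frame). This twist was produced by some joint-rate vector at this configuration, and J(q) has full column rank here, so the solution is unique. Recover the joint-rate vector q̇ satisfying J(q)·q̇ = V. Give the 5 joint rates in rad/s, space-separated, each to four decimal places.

o_n = [0.3037, 0.7480, -1.0451]
J₁: ẑ×o_n = [-0.7480, 0.3037, 0.0000], ω = ẑ
J2: z=[-0.4226, -0.9063, 0.0000] o=[-0.1450, 0.0676, 0.1800] → [1.1103, -0.5177, 0.1191, -0.4226, -0.9063, 0.0000]
J3: z=[0.8865, -0.4134, -0.2079] o=[-0.2373, 0.1107, -0.2993] → [0.4408, 0.5487, 0.7886, 0.8865, -0.4134, -0.2079]
J4: z=[0.3494, 0.3034, 0.8865] o=[0.3277, 0.3072, -0.5892] → [-0.5291, 0.1379, 0.1613, 0.3494, 0.3034, 0.8865]
J5: z=[0.9281, -0.2420, -0.2830] o=[0.4114, 0.9062, -0.8272] → [0.0079, 0.2327, -0.1729, 0.9281, -0.2420, -0.2830]
q̇ = J⁺·V = [-0.4500, 0.9390, 0.9310, 0.3010, -0.4870]

-0.4500 0.9390 0.9310 0.3010 -0.4870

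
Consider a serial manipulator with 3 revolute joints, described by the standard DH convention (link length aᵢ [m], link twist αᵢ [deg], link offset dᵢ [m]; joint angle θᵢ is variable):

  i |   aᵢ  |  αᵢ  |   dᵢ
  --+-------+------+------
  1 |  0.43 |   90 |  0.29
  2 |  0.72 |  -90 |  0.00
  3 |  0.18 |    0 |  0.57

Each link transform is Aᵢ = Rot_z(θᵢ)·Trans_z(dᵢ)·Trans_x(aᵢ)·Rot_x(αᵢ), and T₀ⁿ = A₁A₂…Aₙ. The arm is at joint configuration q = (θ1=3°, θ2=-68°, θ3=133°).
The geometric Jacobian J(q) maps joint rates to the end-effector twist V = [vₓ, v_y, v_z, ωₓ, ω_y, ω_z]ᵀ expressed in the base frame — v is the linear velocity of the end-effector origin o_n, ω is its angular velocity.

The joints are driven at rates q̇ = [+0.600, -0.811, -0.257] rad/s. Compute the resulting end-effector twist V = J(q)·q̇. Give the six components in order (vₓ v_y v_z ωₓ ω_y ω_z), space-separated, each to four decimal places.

o_n = [1.1737, 0.1933, -0.0502]
J₁: ẑ×o_n = [-0.1933, 1.1737, 0.0000], ω = ẑ
J2: z=[0.0523, -0.9986, 0.0000] o=[0.4294, 0.0225, 0.2900] → [0.3398, 0.0178, 0.7522, 0.0523, -0.9986, 0.0000]
J3: z=[0.9259, 0.0485, 0.3746] o=[0.6988, 0.0366, -0.3776] → [-0.0428, -0.1252, 0.1221, 0.9259, 0.0485, 0.3746]
V = J·q̇ = [-0.3805, 0.7220, -0.6414, -0.2804, 0.7974, 0.5037]

-0.3805 0.7220 -0.6414 -0.2804 0.7974 0.5037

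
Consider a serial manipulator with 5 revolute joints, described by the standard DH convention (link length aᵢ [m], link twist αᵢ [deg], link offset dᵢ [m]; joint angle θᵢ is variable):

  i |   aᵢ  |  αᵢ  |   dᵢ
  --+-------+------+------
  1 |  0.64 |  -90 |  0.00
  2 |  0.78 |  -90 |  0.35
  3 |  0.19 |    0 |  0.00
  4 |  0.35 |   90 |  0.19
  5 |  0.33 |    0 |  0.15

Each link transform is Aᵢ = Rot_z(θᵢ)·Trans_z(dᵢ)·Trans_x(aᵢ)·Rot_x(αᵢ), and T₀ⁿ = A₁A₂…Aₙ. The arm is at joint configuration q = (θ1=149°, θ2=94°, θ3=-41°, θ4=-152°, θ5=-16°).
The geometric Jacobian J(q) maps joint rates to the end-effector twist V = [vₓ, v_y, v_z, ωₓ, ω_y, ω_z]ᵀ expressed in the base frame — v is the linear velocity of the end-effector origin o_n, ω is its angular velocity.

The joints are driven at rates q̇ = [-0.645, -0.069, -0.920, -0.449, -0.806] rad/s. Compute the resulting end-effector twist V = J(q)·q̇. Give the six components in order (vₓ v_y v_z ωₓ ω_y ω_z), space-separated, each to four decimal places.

0.2175 1.0717 -0.3876 -1.5504 0.0959 -0.5596

o_n = [-0.5374, 0.1148, -0.2994]
J₁: ẑ×o_n = [-0.1148, -0.5374, 0.0000], ω = ẑ
J2: z=[-0.5150, -0.8572, 0.0000] o=[-0.5486, 0.3296, 0.0000] → [0.2566, -0.1542, 0.1202, -0.5150, -0.8572, 0.0000]
J3: z=[0.8551, -0.5138, 0.0698] o=[-0.6822, 0.0016, -0.7781] → [-0.2539, -0.3993, 0.1712, 0.8551, -0.5138, 0.0698]
J4: z=[0.8551, -0.5138, 0.0698] o=[-0.7378, -0.1104, -0.9211] → [-0.3352, -0.5177, 0.2955, 0.8551, -0.5138, 0.0698]
J5: z=[0.5153, 0.8271, -0.2244] o=[-0.5552, -0.1283, -0.5677] → [0.2765, -0.1423, 0.1105, 0.5153, 0.8271, -0.2244]
V = J·q̇ = [0.2175, 1.0717, -0.3876, -1.5504, 0.0959, -0.5596]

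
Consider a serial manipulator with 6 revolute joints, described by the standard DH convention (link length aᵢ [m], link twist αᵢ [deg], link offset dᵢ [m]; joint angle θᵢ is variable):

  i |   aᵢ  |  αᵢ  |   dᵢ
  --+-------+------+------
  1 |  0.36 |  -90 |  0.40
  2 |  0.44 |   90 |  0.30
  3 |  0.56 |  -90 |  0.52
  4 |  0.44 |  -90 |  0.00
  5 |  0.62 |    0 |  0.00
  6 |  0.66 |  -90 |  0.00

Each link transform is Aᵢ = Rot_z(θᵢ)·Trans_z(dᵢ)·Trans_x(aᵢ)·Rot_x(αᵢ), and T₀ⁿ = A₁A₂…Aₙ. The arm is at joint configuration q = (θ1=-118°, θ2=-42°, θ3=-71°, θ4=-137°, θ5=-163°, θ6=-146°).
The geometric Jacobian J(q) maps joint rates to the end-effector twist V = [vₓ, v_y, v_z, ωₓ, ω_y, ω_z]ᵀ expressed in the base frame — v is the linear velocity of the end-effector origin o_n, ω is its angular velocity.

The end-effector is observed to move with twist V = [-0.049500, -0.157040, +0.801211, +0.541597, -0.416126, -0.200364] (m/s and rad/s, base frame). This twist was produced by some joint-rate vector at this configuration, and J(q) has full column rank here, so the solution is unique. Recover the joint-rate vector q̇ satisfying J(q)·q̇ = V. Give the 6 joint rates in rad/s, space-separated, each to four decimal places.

-0.8760 0.0100 0.9120 0.7230 0.2190 -0.8830

o_n = [-0.1731, 0.0068, 1.0842]
J₁: ẑ×o_n = [-0.0068, -0.1731, 0.0000], ω = ẑ
J2: z=[0.8829, -0.4695, 0.0000] o=[-0.1690, -0.3179, 0.4000] → [-0.3212, -0.6041, 0.2847, 0.8829, -0.4695, 0.0000]
J3: z=[0.3141, 0.5908, 0.7431] o=[-0.0576, -0.7474, 0.6944] → [-0.3302, -0.2082, 0.3051, 0.3141, 0.5908, 0.7431]
J4: z=[-0.0424, -0.7733, 0.6327] o=[-0.4254, -0.3112, 1.2028] → [-0.1095, 0.1546, 0.1816, -0.0424, -0.7733, 0.6327]
J5: z=[-0.4171, 0.5891, 0.6921] o=[-0.0259, -0.2081, 1.3557] → [-0.3086, -0.2151, -0.0029, -0.4171, 0.5891, 0.6921]
J6: z=[-0.4171, 0.5891, 0.6921] o=[-0.5719, -0.4873, 1.2644] → [-0.4480, 0.2009, -0.4410, -0.4171, 0.5891, 0.6921]
q̇ = J⁺·V = [-0.8760, 0.0100, 0.9120, 0.7230, 0.2190, -0.8830]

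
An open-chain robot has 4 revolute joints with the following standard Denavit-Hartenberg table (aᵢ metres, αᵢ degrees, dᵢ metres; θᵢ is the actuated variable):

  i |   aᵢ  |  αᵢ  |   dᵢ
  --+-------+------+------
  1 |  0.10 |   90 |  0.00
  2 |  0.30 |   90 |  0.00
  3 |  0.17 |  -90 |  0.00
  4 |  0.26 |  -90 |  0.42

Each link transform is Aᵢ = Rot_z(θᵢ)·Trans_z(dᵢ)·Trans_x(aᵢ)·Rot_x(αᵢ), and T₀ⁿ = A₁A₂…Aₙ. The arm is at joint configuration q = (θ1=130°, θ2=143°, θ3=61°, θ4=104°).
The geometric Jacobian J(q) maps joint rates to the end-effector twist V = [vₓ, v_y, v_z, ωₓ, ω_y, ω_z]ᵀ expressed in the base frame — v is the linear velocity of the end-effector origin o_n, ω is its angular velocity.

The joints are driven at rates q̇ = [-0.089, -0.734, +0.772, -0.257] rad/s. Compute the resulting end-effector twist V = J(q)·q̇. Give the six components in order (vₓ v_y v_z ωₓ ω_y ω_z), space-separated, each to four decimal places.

o_n = [0.2531, 0.1608, -0.2108]
J₁: ẑ×o_n = [-0.1608, 0.2531, 0.0000], ω = ẑ
J2: z=[0.7660, 0.6428, 0.0000] o=[-0.0643, 0.0766, 0.0000] → [-0.1355, 0.1614, -0.1395, 0.7660, 0.6428, 0.0000]
J3: z=[-0.3868, 0.4610, 0.7986] o=[0.0897, -0.1069, 0.1805] → [-0.3942, -0.0209, -0.1789, -0.3868, 0.4610, 0.7986]
J4: z=[-0.0776, 0.8467, -0.5264] o=[0.2459, -0.0618, 0.2301] → [-0.2561, -0.0380, -0.0234, -0.0776, 0.8467, -0.5264]
V = J·q̇ = [-0.1248, -0.1474, -0.0297, -0.8410, -0.3335, 0.6628]

-0.1248 -0.1474 -0.0297 -0.8410 -0.3335 0.6628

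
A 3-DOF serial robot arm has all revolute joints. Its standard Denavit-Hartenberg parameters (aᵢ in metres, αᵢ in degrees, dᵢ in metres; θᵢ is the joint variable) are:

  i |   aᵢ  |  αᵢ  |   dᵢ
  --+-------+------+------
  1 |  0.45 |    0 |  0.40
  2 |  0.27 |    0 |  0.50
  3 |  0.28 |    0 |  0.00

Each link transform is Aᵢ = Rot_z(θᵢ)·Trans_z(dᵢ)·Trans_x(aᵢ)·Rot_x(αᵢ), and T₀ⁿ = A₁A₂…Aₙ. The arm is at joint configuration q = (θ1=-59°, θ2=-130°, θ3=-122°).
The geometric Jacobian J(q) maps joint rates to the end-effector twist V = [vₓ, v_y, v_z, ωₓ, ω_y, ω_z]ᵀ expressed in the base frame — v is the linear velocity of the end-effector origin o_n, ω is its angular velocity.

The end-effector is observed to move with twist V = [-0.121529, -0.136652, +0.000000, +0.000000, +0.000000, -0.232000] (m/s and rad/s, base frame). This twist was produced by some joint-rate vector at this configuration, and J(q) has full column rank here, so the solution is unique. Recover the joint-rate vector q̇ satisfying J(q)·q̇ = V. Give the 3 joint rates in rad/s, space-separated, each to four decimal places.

o_n = [0.1488, -0.1322, 0.9000]
J₁: ẑ×o_n = [0.1322, 0.1488, -0.0000], ω = ẑ
J2: z=[0.0000, 0.0000, 1.0000] o=[0.2318, -0.3857, 0.4000] → [-0.2536, -0.0830, 0.0000, 0.0000, 0.0000, 1.0000]
J3: z=[0.0000, 0.0000, 1.0000] o=[-0.0349, -0.3435, 0.9000] → [-0.2113, 0.1837, 0.0000, 0.0000, 0.0000, 1.0000]
q̇ = J⁺·V = [-0.4460, 0.4110, -0.1970]

-0.4460 0.4110 -0.1970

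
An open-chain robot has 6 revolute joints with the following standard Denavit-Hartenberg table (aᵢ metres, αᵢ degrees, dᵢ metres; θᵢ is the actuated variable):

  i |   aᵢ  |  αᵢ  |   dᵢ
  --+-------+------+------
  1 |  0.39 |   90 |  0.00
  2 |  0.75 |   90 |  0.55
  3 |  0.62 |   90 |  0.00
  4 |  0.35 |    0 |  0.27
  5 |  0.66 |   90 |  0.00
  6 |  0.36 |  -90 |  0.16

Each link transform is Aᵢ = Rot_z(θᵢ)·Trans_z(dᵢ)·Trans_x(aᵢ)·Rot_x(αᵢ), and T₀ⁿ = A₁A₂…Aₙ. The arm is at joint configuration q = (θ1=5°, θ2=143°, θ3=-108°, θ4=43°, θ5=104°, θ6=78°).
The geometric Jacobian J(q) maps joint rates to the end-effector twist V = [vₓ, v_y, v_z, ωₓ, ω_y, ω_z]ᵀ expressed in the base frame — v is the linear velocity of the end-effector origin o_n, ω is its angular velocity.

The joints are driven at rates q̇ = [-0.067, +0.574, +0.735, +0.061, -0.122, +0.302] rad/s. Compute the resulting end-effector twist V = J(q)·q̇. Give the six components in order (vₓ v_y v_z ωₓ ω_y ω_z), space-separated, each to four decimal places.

o_n = [0.8473, -0.3399, 0.6482]
J₁: ẑ×o_n = [0.3399, 0.8473, -0.0000], ω = ẑ
J2: z=[0.0872, -0.9962, 0.0000] o=[0.3885, 0.0340, 0.0000] → [-0.6457, -0.0565, 0.4244, 0.0872, -0.9962, 0.0000]
J3: z=[0.5995, 0.0525, 0.7986] o=[-0.1602, -0.5661, 0.4514] → [-0.1704, 0.6866, 0.0828, 0.5995, 0.0525, 0.7986]
J4: z=[0.7836, -0.2416, -0.5724] o=[-0.0592, 0.0346, 0.3361] → [-0.2898, -0.7634, -0.0744, 0.7836, -0.2416, -0.5724]
J5: z=[0.7836, -0.2416, -0.5724] o=[0.3372, 0.2299, 0.3246] → [-0.4043, -0.5456, -0.3232, 0.7836, -0.2416, -0.5724]
J6: z=[0.5916, 0.5717, 0.5685] o=[0.4625, -0.2876, 0.7146] → [-0.0082, 0.2580, -0.2509, 0.5916, 0.5717, 0.5685]
V = J·q̇ = [-0.4895, 0.5134, 0.2636, 0.6215, -0.3459, 0.7266]

-0.4895 0.5134 0.2636 0.6215 -0.3459 0.7266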